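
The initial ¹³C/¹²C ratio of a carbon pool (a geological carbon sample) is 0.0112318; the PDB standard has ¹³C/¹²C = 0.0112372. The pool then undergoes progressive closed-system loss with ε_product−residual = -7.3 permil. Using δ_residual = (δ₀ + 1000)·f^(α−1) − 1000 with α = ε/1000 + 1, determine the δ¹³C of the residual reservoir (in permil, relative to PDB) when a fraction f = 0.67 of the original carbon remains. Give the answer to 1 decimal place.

δ₀ = (0.0112318/0.0112372 − 1)×1000 = (0.999519 − 1)×1000 = -0.481 permil
α − 1 = ε/1000 = -0.0073
f^(α−1) = 0.67^(-0.0073) = 1.002928
δ_res = (-0.481 + 1000) × 1.002928 − 1000 = 1002.446 − 1000 = 2.45 permil

2.4 permil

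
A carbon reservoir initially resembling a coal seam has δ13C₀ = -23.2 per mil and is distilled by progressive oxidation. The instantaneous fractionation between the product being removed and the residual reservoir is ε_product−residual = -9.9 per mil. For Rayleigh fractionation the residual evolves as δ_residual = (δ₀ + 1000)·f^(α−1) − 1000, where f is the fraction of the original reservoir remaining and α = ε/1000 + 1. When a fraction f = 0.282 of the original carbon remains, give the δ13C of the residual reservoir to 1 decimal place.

-10.9 per mil

Rayleigh residual: δ_res = (δ₀ + 1000)·f^(α−1) − 1000
α = ε/1000 + 1 = 0.99010, so α − 1 = -0.00990
f^(α−1) = 0.282^(-0.00990) = 1.012611
δ_res = (-23.2 + 1000) × 1.012611 − 1000 = 989.118 − 1000 = -10.88 per mil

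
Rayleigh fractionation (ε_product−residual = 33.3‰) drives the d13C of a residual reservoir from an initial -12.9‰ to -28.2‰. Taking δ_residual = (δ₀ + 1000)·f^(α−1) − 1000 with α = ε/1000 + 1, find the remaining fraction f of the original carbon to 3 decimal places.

α − 1 = ε/1000 = 0.0333
(δ_res + 1000)/(δ₀ + 1000) = (-28.2 + 1000)/(-12.9 + 1000) = 971.8/987.1 = 0.984500
f = 0.984500^(1/0.0333) = exp(ln(0.984500)/0.0333) = exp(-0.01562/0.0333)
f = exp(-0.4691) = 0.6256

0.626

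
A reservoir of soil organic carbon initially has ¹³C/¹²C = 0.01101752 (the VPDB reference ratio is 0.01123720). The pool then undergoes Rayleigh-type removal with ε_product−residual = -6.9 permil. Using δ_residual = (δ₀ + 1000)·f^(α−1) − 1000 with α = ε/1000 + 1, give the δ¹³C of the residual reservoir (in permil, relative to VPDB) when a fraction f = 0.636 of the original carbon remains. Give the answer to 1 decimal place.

-16.5 permil

δ₀ = (0.01101752/0.01123720 − 1)×1000 = (0.980451 − 1)×1000 = -19.549 permil
α − 1 = ε/1000 = -0.0069
f^(α−1) = 0.636^(-0.0069) = 1.003128
δ_res = (-19.549 + 1000) × 1.003128 − 1000 = 983.517 − 1000 = -16.48 permil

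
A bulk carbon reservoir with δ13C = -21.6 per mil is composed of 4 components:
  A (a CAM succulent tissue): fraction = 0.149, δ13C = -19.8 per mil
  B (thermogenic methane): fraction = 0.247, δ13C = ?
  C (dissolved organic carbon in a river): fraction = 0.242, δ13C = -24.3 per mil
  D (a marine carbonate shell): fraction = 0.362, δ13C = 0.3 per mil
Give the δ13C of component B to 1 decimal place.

-52.1 per mil

Isotope mass balance: δ_bulk = Σ fᵢ·δᵢ.
-21.6 = 0.149×(-19.8) + 0.247×δ_B + 0.242×(-24.3) + 0.362×(0.3)
0.247·δ_B = -21.6 − (-8.722) = -12.878
δ_B = -12.878 / 0.247 = -52.14 per mil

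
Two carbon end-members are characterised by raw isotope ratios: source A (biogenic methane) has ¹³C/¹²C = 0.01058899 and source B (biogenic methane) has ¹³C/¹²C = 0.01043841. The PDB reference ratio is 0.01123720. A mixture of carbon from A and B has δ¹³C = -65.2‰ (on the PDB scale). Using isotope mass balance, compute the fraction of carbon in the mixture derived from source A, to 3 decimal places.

0.439

δ_A = (0.01058899/0.01123720 − 1)×1000 = (0.942316 − 1)×1000 = -57.684‰
δ_B = (0.01043841/0.01123720 − 1)×1000 = (0.928916 − 1)×1000 = -71.084‰
f_A = (δ_mix − δ_B)/(δ_A − δ_B) = (-65.2 − (-71.084))/(-57.684 − (-71.084))
f_A = 5.884 / 13.400 = 0.4391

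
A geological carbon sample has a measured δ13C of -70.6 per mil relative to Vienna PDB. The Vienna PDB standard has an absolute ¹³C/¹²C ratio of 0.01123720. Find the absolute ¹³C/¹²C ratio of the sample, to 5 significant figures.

0.010444

R_sample = R_standard × (δ13C/1000 + 1)
R_sample = 0.01123720 × (-70.6/1000 + 1) = 0.01123720 × 0.929400
R_sample = 0.0104439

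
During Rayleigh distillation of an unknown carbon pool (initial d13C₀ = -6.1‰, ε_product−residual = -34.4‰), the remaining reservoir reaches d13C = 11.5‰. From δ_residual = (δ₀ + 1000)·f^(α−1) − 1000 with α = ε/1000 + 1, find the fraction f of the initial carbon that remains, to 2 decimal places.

0.60

α − 1 = ε/1000 = -0.0344
(δ_res + 1000)/(δ₀ + 1000) = (11.5 + 1000)/(-6.1 + 1000) = 1011.5/993.9 = 1.017708
f = 1.017708^(1/-0.0344) = exp(ln(1.017708)/-0.0344) = exp(0.01755/-0.0344)
f = exp(-0.5103) = 0.6003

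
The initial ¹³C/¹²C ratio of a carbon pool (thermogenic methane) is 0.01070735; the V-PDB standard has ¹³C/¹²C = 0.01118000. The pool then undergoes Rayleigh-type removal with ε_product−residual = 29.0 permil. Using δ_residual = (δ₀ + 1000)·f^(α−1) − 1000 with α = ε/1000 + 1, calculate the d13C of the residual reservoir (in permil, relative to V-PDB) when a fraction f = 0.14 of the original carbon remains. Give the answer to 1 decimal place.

-95.4 permil

δ₀ = (0.01070735/0.01118000 − 1)×1000 = (0.957724 − 1)×1000 = -42.276 permil
α − 1 = ε/1000 = 0.0290
f^(α−1) = 0.14^(0.0290) = 0.944578
δ_res = (-42.276 + 1000) × 0.944578 − 1000 = 904.644 − 1000 = -95.36 permil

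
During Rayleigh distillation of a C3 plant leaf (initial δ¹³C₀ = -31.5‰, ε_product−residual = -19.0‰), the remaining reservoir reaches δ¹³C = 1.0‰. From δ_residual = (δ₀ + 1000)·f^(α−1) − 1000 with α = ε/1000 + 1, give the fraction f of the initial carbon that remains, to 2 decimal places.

0.18

α − 1 = ε/1000 = -0.0190
(δ_res + 1000)/(δ₀ + 1000) = (1.0 + 1000)/(-31.5 + 1000) = 1001.0/968.5 = 1.033557
f = 1.033557^(1/-0.0190) = exp(ln(1.033557)/-0.0190) = exp(0.03301/-0.0190)
f = exp(-1.7372) = 0.1760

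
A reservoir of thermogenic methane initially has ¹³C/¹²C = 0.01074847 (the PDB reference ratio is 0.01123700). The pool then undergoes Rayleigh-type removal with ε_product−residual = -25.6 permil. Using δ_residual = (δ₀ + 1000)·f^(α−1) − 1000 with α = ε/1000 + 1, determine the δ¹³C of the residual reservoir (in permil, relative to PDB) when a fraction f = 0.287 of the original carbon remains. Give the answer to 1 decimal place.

δ₀ = (0.01074847/0.01123700 − 1)×1000 = (0.956525 − 1)×1000 = -43.475 permil
α − 1 = ε/1000 = -0.0256
f^(α−1) = 0.287^(-0.0256) = 1.032472
δ_res = (-43.475 + 1000) × 1.032472 − 1000 = 987.585 − 1000 = -12.41 permil

-12.4 permil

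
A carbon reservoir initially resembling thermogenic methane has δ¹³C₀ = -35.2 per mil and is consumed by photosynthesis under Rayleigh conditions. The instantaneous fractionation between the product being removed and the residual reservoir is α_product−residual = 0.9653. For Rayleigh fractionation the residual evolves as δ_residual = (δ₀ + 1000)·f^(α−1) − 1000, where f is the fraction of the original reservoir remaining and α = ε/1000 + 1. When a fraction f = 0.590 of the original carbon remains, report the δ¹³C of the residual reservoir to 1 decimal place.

-17.4 per mil

Rayleigh residual: δ_res = (δ₀ + 1000)·f^(α−1) − 1000
α − 1 = -0.03470
f^(α−1) = 0.590^(-0.03470) = 1.018477
δ_res = (-35.2 + 1000) × 1.018477 − 1000 = 982.627 − 1000 = -17.37 per mil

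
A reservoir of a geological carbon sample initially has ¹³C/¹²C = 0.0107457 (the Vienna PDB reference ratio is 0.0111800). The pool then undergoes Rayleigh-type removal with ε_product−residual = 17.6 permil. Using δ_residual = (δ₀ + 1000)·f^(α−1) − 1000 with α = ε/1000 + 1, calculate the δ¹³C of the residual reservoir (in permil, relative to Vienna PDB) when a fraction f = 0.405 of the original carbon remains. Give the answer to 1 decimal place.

δ₀ = (0.0107457/0.0111800 − 1)×1000 = (0.961154 − 1)×1000 = -38.846 permil
α − 1 = ε/1000 = 0.0176
f^(α−1) = 0.405^(0.0176) = 0.984218
δ_res = (-38.846 + 1000) × 0.984218 − 1000 = 945.985 − 1000 = -54.02 permil

-54.0 permil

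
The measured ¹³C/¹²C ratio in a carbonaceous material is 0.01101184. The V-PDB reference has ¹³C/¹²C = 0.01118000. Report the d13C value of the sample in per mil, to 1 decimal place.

d13C = (R_sample / R_standard − 1) × 1000
R_sample / R_standard = 0.01101184 / 0.01118000 = 0.984959
d13C = (0.984959 − 1) × 1000 = -15.04 per mil

-15.0 per mil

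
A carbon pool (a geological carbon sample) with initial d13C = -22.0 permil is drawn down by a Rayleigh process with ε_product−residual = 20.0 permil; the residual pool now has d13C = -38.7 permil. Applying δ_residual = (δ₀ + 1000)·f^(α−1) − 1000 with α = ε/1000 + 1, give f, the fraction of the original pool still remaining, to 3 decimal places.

0.423

α − 1 = ε/1000 = 0.0200
(δ_res + 1000)/(δ₀ + 1000) = (-38.7 + 1000)/(-22.0 + 1000) = 961.3/978.0 = 0.982924
f = 0.982924^(1/0.0200) = exp(ln(0.982924)/0.0200) = exp(-0.01722/0.0200)
f = exp(-0.8612) = 0.4227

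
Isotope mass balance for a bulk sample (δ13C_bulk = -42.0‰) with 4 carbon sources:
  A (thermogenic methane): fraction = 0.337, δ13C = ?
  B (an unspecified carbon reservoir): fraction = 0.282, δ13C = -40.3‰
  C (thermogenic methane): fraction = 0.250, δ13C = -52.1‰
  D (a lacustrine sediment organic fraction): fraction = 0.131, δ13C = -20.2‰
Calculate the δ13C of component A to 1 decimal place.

-44.4‰

Isotope mass balance: δ_bulk = Σ fᵢ·δᵢ.
-42.0 = 0.337×δ_A + 0.282×(-40.3) + 0.250×(-52.1) + 0.131×(-20.2)
0.337·δ_A = -42.0 − (-27.036) = -14.964
δ_A = -14.964 / 0.337 = -44.40‰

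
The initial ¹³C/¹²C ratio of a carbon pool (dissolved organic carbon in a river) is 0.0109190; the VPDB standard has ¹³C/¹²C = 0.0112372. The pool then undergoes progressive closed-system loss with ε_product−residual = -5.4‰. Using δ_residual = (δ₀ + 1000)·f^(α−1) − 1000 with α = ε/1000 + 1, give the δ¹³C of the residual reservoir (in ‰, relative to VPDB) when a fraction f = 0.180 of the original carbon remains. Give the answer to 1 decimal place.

-19.3‰

δ₀ = (0.0109190/0.0112372 − 1)×1000 = (0.971683 − 1)×1000 = -28.317‰
α − 1 = ε/1000 = -0.0054
f^(α−1) = 0.180^(-0.0054) = 1.009303
δ_res = (-28.317 + 1000) × 1.009303 − 1000 = 980.723 − 1000 = -19.28‰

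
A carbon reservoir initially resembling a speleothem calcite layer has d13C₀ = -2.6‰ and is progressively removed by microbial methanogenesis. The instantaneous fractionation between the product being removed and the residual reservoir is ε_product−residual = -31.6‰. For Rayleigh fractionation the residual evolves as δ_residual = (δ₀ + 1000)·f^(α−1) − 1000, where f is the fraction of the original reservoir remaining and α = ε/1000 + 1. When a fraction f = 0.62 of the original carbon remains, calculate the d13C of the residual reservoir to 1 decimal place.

Rayleigh residual: δ_res = (δ₀ + 1000)·f^(α−1) − 1000
α = ε/1000 + 1 = 0.96840, so α − 1 = -0.03160
f^(α−1) = 0.62^(-0.03160) = 1.015221
δ_res = (-2.6 + 1000) × 1.015221 − 1000 = 1012.581 − 1000 = 12.58‰

12.6‰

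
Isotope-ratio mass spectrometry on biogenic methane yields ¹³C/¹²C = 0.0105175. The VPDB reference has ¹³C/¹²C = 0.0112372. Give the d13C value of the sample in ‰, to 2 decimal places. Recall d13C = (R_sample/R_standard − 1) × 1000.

d13C = (R_sample / R_standard − 1) × 1000
R_sample / R_standard = 0.0105175 / 0.0112372 = 0.935954
d13C = (0.935954 − 1) × 1000 = -64.046‰

-64.05‰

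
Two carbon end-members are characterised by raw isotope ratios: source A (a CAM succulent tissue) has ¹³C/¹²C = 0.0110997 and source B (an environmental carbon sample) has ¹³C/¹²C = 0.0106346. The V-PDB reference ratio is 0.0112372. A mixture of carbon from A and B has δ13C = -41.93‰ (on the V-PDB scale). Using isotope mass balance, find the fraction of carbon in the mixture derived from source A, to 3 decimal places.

δ_A = (0.0110997/0.0112372 − 1)×1000 = (0.987764 − 1)×1000 = -12.236‰
δ_B = (0.0106346/0.0112372 − 1)×1000 = (0.946375 − 1)×1000 = -53.625‰
f_A = (δ_mix − δ_B)/(δ_A − δ_B) = (-41.93 − (-53.625))/(-12.236 − (-53.625))
f_A = 11.695 / 41.389 = 0.2826

0.283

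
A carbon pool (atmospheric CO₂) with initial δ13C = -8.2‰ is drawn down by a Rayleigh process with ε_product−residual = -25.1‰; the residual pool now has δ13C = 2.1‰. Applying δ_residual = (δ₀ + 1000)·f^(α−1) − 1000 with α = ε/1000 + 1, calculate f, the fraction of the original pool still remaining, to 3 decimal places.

α − 1 = ε/1000 = -0.0251
(δ_res + 1000)/(δ₀ + 1000) = (2.1 + 1000)/(-8.2 + 1000) = 1002.1/991.8 = 1.010385
f = 1.010385^(1/-0.0251) = exp(ln(1.010385)/-0.0251) = exp(0.01033/-0.0251)
f = exp(-0.4116) = 0.6626

0.663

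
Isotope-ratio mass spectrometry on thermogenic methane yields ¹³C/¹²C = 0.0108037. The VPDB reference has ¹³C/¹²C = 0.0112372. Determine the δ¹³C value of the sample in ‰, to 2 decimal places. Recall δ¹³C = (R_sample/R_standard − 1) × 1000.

δ¹³C = (R_sample / R_standard − 1) × 1000
R_sample / R_standard = 0.0108037 / 0.0112372 = 0.961423
δ¹³C = (0.961423 − 1) × 1000 = -38.577‰

-38.58‰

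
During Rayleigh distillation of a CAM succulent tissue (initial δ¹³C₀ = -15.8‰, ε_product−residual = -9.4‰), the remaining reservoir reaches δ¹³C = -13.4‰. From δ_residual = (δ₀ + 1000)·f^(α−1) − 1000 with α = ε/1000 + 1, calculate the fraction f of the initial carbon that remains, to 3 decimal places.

0.772

α − 1 = ε/1000 = -0.0094
(δ_res + 1000)/(δ₀ + 1000) = (-13.4 + 1000)/(-15.8 + 1000) = 986.6/984.2 = 1.002439
f = 1.002439^(1/-0.0094) = exp(ln(1.002439)/-0.0094) = exp(0.00244/-0.0094)
f = exp(-0.2591) = 0.7717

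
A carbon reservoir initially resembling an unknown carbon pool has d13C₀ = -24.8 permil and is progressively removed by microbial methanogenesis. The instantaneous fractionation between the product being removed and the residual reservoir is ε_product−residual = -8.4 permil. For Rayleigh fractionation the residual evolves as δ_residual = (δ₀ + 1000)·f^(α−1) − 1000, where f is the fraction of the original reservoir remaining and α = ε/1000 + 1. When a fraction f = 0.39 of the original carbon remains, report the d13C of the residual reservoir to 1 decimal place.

Rayleigh residual: δ_res = (δ₀ + 1000)·f^(α−1) − 1000
α = ε/1000 + 1 = 0.99160, so α − 1 = -0.00840
f^(α−1) = 0.39^(-0.00840) = 1.007941
δ_res = (-24.8 + 1000) × 1.007941 − 1000 = 982.944 − 1000 = -17.06 permil

-17.1 permil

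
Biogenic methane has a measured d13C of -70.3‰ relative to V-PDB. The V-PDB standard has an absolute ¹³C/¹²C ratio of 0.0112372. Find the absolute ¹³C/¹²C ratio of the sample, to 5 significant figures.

0.010447

R_sample = R_standard × (d13C/1000 + 1)
R_sample = 0.0112372 × (-70.3/1000 + 1) = 0.0112372 × 0.929700
R_sample = 0.0104472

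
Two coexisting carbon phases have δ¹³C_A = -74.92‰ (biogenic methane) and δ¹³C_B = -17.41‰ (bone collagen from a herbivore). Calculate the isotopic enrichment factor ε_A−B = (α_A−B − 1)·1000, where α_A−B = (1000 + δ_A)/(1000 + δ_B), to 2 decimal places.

-58.53‰

α_A−B = (1000 + -74.92) / (1000 + -17.41) = 925.08 / 982.59 = 0.941471
ε_A−B = (0.941471 − 1) × 1000 = -58.529‰
(The approximation ε ≈ δ_A − δ_B would give -57.51‰.)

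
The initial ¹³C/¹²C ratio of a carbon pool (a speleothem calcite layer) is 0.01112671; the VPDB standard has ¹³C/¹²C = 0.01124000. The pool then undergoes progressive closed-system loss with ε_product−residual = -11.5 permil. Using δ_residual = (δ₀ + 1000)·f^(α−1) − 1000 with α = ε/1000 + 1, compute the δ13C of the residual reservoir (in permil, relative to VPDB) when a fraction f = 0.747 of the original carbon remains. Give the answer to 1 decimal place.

δ₀ = (0.01112671/0.01124000 − 1)×1000 = (0.989921 − 1)×1000 = -10.079 permil
α − 1 = ε/1000 = -0.0115
f^(α−1) = 0.747^(-0.0115) = 1.003360
δ_res = (-10.079 + 1000) × 1.003360 − 1000 = 993.247 − 1000 = -6.75 permil

-6.8 permil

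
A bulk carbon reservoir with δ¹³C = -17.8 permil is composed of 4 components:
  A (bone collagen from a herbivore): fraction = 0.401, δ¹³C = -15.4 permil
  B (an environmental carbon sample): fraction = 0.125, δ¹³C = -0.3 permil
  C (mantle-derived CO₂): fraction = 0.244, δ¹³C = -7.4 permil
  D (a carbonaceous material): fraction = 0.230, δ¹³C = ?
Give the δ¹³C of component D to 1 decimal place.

-42.5 permil

Isotope mass balance: δ_bulk = Σ fᵢ·δᵢ.
-17.8 = 0.401×(-15.4) + 0.125×(-0.3) + 0.244×(-7.4) + 0.230×δ_D
0.230·δ_D = -17.8 − (-8.019) = -9.781
δ_D = -9.781 / 0.230 = -42.53 permil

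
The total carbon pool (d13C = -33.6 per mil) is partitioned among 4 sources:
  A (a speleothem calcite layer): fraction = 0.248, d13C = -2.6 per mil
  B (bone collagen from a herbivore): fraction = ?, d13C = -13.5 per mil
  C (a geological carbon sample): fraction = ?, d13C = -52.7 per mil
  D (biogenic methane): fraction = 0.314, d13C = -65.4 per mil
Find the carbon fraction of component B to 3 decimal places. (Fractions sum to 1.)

Let f_B and f_C be the unknown fractions; fractions sum to 1 so f_B + f_C = 0.438.
Mass balance: Σ fᵢ·δᵢ = δ_bulk ⇒ f_B·(-13.5) + f_C·(-52.7) = -33.6 − (-21.180) = -12.420
Substitute f_C = 0.438 − f_B:
f_B·(-13.5 − -52.7) = -12.420 − 0.438×(-52.7) = 10.663
f_B = 10.663 / 39.2 = 0.2720

0.272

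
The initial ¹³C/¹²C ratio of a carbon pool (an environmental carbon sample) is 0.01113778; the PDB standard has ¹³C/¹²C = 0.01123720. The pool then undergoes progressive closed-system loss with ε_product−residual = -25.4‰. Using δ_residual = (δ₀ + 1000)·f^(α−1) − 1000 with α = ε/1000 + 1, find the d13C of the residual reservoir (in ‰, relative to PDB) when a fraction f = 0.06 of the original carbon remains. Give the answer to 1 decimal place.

64.6‰

δ₀ = (0.01113778/0.01123720 − 1)×1000 = (0.991153 − 1)×1000 = -8.847‰
α − 1 = ε/1000 = -0.0254
f^(α−1) = 0.06^(-0.0254) = 1.074076
δ_res = (-8.847 + 1000) × 1.074076 − 1000 = 1064.573 − 1000 = 64.57‰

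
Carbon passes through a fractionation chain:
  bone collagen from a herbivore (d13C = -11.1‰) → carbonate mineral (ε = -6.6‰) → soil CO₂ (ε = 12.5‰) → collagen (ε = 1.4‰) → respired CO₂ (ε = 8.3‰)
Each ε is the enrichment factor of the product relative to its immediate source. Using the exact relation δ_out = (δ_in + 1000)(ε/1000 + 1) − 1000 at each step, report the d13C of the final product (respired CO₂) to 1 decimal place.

step 1: δ = (-11.10 + 1000)·(-6.6/1000 + 1) − 1000 = -17.63‰
step 2: δ = (-17.63 + 1000)·(12.5/1000 + 1) − 1000 = -5.35‰
step 3: δ = (-5.35 + 1000)·(1.4/1000 + 1) − 1000 = -3.95‰
step 4: δ = (-3.95 + 1000)·(8.3/1000 + 1) − 1000 = 4.31‰

4.3‰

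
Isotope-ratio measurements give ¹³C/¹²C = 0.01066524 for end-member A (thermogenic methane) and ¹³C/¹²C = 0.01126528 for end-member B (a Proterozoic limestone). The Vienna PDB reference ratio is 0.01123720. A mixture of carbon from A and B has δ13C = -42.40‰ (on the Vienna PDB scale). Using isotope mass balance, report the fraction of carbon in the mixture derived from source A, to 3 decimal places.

0.841

δ_A = (0.01066524/0.01123720 − 1)×1000 = (0.949101 − 1)×1000 = -50.899‰
δ_B = (0.01126528/0.01123720 − 1)×1000 = (1.002499 − 1)×1000 = 2.499‰
f_A = (δ_mix − δ_B)/(δ_A − δ_B) = (-42.40 − (2.499))/(-50.899 − (2.499))
f_A = -44.899 / -53.398 = 0.8408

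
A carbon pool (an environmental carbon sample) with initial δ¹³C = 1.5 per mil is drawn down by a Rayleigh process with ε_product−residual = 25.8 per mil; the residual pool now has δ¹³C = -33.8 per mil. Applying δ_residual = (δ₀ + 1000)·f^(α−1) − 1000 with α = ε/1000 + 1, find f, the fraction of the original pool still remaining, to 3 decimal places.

α − 1 = ε/1000 = 0.0258
(δ_res + 1000)/(δ₀ + 1000) = (-33.8 + 1000)/(1.5 + 1000) = 966.2/1001.5 = 0.964753
f = 0.964753^(1/0.0258) = exp(ln(0.964753)/0.0258) = exp(-0.03588/0.0258)
f = exp(-1.3908) = 0.2489

0.249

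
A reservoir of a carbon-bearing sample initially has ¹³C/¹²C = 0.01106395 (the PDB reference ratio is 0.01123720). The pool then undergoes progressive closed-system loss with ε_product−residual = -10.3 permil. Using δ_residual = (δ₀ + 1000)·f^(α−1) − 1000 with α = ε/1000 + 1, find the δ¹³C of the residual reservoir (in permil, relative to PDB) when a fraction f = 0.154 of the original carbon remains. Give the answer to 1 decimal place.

3.7 permil

δ₀ = (0.01106395/0.01123720 − 1)×1000 = (0.984582 − 1)×1000 = -15.418 permil
α − 1 = ε/1000 = -0.0103
f^(α−1) = 0.154^(-0.0103) = 1.019456
δ_res = (-15.418 + 1000) × 1.019456 − 1000 = 1003.739 − 1000 = 3.74 permil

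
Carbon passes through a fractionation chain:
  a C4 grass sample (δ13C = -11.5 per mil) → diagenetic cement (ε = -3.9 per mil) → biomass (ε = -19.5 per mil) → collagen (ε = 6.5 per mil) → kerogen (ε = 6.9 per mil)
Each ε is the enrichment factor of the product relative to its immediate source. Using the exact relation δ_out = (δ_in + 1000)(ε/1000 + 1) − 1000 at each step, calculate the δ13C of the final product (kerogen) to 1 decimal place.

-21.6 per mil

step 1: δ = (-11.50 + 1000)·(-3.9/1000 + 1) − 1000 = -15.36 per mil
step 2: δ = (-15.36 + 1000)·(-19.5/1000 + 1) − 1000 = -34.56 per mil
step 3: δ = (-34.56 + 1000)·(6.5/1000 + 1) − 1000 = -28.28 per mil
step 4: δ = (-28.28 + 1000)·(6.9/1000 + 1) − 1000 = -21.58 per mil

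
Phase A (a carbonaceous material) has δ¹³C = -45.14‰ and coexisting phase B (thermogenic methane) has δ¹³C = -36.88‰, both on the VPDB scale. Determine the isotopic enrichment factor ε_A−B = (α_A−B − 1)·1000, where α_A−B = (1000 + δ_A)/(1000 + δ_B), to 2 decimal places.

α_A−B = (1000 + -45.14) / (1000 + -36.88) = 954.86 / 963.12 = 0.991424
ε_A−B = (0.991424 − 1) × 1000 = -8.576‰
(The approximation ε ≈ δ_A − δ_B would give -8.26‰.)

-8.58‰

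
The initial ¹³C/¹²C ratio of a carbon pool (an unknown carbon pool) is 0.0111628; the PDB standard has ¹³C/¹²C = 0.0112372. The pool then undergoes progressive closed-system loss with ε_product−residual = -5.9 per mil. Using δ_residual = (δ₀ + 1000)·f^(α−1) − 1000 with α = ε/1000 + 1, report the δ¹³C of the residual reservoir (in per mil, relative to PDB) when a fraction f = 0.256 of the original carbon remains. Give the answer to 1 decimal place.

δ₀ = (0.0111628/0.0112372 − 1)×1000 = (0.993379 − 1)×1000 = -6.621 per mil
α − 1 = ε/1000 = -0.0059
f^(α−1) = 0.256^(-0.0059) = 1.008072
δ_res = (-6.621 + 1000) × 1.008072 − 1000 = 1001.397 − 1000 = 1.40 per mil

1.4 per mil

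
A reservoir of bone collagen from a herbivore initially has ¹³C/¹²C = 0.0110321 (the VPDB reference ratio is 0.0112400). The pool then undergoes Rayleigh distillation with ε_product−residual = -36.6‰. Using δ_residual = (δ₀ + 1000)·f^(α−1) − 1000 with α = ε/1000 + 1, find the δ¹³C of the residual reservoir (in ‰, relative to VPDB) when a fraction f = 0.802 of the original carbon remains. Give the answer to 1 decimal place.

δ₀ = (0.0110321/0.0112400 − 1)×1000 = (0.981504 − 1)×1000 = -18.496‰
α − 1 = ε/1000 = -0.0366
f^(α−1) = 0.802^(-0.0366) = 1.008108
δ_res = (-18.496 + 1000) × 1.008108 − 1000 = 989.462 − 1000 = -10.54‰

-10.5‰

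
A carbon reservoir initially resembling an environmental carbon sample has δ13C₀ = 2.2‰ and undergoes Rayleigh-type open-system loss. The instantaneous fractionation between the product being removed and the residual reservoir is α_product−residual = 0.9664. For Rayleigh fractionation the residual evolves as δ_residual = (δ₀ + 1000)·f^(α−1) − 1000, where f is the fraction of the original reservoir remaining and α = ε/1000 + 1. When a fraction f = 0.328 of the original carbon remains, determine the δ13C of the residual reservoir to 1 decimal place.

40.4‰

Rayleigh residual: δ_res = (δ₀ + 1000)·f^(α−1) − 1000
α − 1 = -0.03360
f^(α−1) = 0.328^(-0.03360) = 1.038166
δ_res = (2.2 + 1000) × 1.038166 − 1000 = 1040.450 − 1000 = 40.45‰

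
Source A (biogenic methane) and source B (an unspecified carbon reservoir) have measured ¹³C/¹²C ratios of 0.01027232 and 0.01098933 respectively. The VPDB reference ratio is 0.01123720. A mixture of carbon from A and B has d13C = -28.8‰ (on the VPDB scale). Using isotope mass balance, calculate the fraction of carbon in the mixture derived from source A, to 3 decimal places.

δ_A = (0.01027232/0.01123720 − 1)×1000 = (0.914135 − 1)×1000 = -85.865‰
δ_B = (0.01098933/0.01123720 − 1)×1000 = (0.977942 − 1)×1000 = -22.058‰
f_A = (δ_mix − δ_B)/(δ_A − δ_B) = (-28.8 − (-22.058))/(-85.865 − (-22.058))
f_A = -6.742 / -63.807 = 0.1057

0.106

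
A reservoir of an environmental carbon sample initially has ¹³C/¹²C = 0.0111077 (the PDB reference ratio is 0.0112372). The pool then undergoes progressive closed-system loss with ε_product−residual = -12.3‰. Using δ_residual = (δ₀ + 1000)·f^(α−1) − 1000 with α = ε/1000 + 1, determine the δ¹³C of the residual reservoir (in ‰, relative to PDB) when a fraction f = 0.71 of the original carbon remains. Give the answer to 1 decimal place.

-7.4‰

δ₀ = (0.0111077/0.0112372 − 1)×1000 = (0.988476 − 1)×1000 = -11.524‰
α − 1 = ε/1000 = -0.0123
f^(α−1) = 0.71^(-0.0123) = 1.004222
δ_res = (-11.524 + 1000) × 1.004222 − 1000 = 992.649 − 1000 = -7.35‰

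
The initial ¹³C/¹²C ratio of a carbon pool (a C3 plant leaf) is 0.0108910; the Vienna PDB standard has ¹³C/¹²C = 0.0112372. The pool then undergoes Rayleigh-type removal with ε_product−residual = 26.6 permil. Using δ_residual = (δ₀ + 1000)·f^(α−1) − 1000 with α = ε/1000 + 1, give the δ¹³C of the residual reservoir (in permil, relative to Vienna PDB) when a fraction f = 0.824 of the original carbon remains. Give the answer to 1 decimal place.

-35.8 permil

δ₀ = (0.0108910/0.0112372 − 1)×1000 = (0.969192 − 1)×1000 = -30.808 permil
α − 1 = ε/1000 = 0.0266
f^(α−1) = 0.824^(0.0266) = 0.994864
δ_res = (-30.808 + 1000) × 0.994864 − 1000 = 964.214 − 1000 = -35.79 permil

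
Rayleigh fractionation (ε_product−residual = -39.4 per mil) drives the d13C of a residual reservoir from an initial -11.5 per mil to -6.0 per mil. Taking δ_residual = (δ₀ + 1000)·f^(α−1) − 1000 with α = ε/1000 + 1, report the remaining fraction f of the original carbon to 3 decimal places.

0.869

α − 1 = ε/1000 = -0.0394
(δ_res + 1000)/(δ₀ + 1000) = (-6.0 + 1000)/(-11.5 + 1000) = 994.0/988.5 = 1.005564
f = 1.005564^(1/-0.0394) = exp(ln(1.005564)/-0.0394) = exp(0.00555/-0.0394)
f = exp(-0.1408) = 0.8686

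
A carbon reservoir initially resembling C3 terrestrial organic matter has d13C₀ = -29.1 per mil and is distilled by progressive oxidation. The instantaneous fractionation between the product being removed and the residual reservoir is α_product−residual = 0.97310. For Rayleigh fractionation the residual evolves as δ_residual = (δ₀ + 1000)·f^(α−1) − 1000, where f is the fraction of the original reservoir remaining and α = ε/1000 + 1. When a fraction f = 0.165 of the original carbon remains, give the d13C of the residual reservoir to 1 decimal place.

Rayleigh residual: δ_res = (δ₀ + 1000)·f^(α−1) − 1000
α − 1 = -0.02690
f^(α−1) = 0.165^(-0.02690) = 1.049662
δ_res = (-29.1 + 1000) × 1.049662 − 1000 = 1019.117 − 1000 = 19.12 per mil

19.1 per mil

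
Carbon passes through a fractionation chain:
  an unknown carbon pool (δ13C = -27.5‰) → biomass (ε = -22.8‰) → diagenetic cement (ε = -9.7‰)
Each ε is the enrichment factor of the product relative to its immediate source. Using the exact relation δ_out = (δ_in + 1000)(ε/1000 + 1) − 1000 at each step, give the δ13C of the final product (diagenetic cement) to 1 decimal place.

step 1: δ = (-27.50 + 1000)·(-22.8/1000 + 1) − 1000 = -49.67‰
step 2: δ = (-49.67 + 1000)·(-9.7/1000 + 1) − 1000 = -58.89‰

-58.9‰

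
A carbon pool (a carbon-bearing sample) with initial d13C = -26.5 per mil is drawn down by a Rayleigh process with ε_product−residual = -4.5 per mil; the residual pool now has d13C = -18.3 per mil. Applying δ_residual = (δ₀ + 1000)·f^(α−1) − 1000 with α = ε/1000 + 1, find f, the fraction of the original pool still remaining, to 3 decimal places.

α − 1 = ε/1000 = -0.0045
(δ_res + 1000)/(δ₀ + 1000) = (-18.3 + 1000)/(-26.5 + 1000) = 981.7/973.5 = 1.008423
f = 1.008423^(1/-0.0045) = exp(ln(1.008423)/-0.0045) = exp(0.00839/-0.0045)
f = exp(-1.8640) = 0.1551

0.155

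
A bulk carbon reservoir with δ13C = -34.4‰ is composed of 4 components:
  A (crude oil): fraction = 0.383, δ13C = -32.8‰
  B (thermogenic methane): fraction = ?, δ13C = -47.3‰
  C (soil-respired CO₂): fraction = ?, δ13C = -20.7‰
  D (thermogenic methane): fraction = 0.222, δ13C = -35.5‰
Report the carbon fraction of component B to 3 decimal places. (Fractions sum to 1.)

0.217

Let f_B and f_C be the unknown fractions; fractions sum to 1 so f_B + f_C = 0.395.
Mass balance: Σ fᵢ·δᵢ = δ_bulk ⇒ f_B·(-47.3) + f_C·(-20.7) = -34.4 − (-20.443) = -13.957
Substitute f_C = 0.395 − f_B:
f_B·(-47.3 − -20.7) = -13.957 − 0.395×(-20.7) = -5.780
f_B = -5.780 / -26.6 = 0.2173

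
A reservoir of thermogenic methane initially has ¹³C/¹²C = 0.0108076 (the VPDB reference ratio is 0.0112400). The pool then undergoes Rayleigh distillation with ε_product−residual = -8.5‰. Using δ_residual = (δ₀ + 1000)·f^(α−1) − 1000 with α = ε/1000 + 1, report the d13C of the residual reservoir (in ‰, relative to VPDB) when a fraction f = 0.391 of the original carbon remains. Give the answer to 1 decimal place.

δ₀ = (0.0108076/0.0112400 − 1)×1000 = (0.961530 − 1)×1000 = -38.470‰
α − 1 = ε/1000 = -0.0085
f^(α−1) = 0.391^(-0.0085) = 1.008014
δ_res = (-38.470 + 1000) × 1.008014 − 1000 = 969.236 − 1000 = -30.76‰

-30.8‰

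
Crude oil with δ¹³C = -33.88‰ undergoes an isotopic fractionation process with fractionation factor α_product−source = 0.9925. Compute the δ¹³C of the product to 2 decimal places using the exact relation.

-41.13‰

δ_product = (δ_source + 1000)·α − 1000
δ_product = (-33.88 + 1000) × 0.9925 − 1000
δ_product = 958.874 − 1000 = -41.126‰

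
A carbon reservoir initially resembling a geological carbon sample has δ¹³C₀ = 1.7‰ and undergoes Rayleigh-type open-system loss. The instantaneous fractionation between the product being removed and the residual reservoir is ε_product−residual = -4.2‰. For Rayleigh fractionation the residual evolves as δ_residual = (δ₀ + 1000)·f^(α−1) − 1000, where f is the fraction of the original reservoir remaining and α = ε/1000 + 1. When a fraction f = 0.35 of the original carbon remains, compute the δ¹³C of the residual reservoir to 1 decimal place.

6.1‰

Rayleigh residual: δ_res = (δ₀ + 1000)·f^(α−1) − 1000
α = ε/1000 + 1 = 0.99580, so α − 1 = -0.00420
f^(α−1) = 0.35^(-0.00420) = 1.004419
δ_res = (1.7 + 1000) × 1.004419 − 1000 = 1006.127 − 1000 = 6.13‰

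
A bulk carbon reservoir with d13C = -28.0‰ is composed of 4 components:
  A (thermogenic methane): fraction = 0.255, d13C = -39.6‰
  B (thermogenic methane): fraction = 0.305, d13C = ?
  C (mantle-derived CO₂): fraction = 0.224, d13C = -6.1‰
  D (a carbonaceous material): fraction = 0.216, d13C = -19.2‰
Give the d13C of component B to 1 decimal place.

Isotope mass balance: δ_bulk = Σ fᵢ·δᵢ.
-28.0 = 0.255×(-39.6) + 0.305×δ_B + 0.224×(-6.1) + 0.216×(-19.2)
0.305·δ_B = -28.0 − (-15.612) = -12.388
δ_B = -12.388 / 0.305 = -40.62‰

-40.6‰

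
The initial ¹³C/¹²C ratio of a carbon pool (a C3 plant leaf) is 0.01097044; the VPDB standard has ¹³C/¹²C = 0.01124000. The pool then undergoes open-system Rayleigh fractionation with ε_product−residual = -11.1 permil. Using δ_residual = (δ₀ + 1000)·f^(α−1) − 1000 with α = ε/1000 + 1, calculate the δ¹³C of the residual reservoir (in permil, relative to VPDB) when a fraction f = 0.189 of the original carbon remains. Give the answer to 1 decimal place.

-5.8 permil

δ₀ = (0.01097044/0.01124000 − 1)×1000 = (0.976018 − 1)×1000 = -23.982 permil
α − 1 = ε/1000 = -0.0111
f^(α−1) = 0.189^(-0.0111) = 1.018665
δ_res = (-23.982 + 1000) × 1.018665 − 1000 = 994.235 − 1000 = -5.77 permil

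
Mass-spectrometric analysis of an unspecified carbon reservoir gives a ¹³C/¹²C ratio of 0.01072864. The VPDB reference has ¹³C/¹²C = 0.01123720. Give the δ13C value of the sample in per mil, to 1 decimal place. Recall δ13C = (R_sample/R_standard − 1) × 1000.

-45.3 per mil

δ13C = (R_sample / R_standard − 1) × 1000
R_sample / R_standard = 0.01072864 / 0.01123720 = 0.954743
δ13C = (0.954743 − 1) × 1000 = -45.26 per mil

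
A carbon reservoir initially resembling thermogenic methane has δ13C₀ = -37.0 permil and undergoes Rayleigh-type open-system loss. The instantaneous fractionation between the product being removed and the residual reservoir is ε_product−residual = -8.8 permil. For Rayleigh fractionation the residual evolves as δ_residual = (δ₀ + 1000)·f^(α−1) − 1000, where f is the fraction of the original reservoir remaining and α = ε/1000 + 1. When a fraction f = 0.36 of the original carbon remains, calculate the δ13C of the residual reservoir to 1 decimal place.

Rayleigh residual: δ_res = (δ₀ + 1000)·f^(α−1) − 1000
α = ε/1000 + 1 = 0.99120, so α − 1 = -0.00880
f^(α−1) = 0.36^(-0.00880) = 1.009031
δ_res = (-37.0 + 1000) × 1.009031 − 1000 = 971.697 − 1000 = -28.30 permil

-28.3 permil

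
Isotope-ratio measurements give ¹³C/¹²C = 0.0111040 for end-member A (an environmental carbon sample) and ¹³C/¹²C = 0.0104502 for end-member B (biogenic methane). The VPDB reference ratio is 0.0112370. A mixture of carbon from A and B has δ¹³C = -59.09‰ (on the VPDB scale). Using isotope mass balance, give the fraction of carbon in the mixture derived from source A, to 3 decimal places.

0.188

δ_A = (0.0111040/0.0112370 − 1)×1000 = (0.988164 − 1)×1000 = -11.836‰
δ_B = (0.0104502/0.0112370 − 1)×1000 = (0.929981 − 1)×1000 = -70.019‰
f_A = (δ_mix − δ_B)/(δ_A − δ_B) = (-59.09 − (-70.019))/(-11.836 − (-70.019))
f_A = 10.929 / 58.183 = 0.1878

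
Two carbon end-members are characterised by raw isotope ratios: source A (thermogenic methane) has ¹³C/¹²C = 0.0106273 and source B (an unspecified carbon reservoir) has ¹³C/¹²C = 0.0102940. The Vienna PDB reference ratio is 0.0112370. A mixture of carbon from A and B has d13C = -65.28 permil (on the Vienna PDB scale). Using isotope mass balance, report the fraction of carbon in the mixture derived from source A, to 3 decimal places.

0.628

δ_A = (0.0106273/0.0112370 − 1)×1000 = (0.945742 − 1)×1000 = -54.258 permil
δ_B = (0.0102940/0.0112370 − 1)×1000 = (0.916081 − 1)×1000 = -83.919 permil
f_A = (δ_mix − δ_B)/(δ_A − δ_B) = (-65.28 − (-83.919))/(-54.258 − (-83.919))
f_A = 18.639 / 29.661 = 0.6284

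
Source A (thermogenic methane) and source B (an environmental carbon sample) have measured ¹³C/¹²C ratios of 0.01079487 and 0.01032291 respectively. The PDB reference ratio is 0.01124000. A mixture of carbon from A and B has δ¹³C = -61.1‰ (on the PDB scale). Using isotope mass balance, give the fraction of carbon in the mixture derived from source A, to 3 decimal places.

0.488

δ_A = (0.01079487/0.01124000 − 1)×1000 = (0.960398 − 1)×1000 = -39.602‰
δ_B = (0.01032291/0.01124000 − 1)×1000 = (0.918408 − 1)×1000 = -81.592‰
f_A = (δ_mix − δ_B)/(δ_A − δ_B) = (-61.1 − (-81.592))/(-39.602 − (-81.592))
f_A = 20.492 / 41.989 = 0.4880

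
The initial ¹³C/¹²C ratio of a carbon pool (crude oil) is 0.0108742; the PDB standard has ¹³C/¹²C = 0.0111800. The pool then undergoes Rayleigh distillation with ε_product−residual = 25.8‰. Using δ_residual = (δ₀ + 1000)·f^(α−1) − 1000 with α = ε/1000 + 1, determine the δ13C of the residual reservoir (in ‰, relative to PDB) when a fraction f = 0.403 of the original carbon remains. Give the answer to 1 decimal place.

δ₀ = (0.0108742/0.0111800 − 1)×1000 = (0.972648 − 1)×1000 = -27.352‰
α − 1 = ε/1000 = 0.0258
f^(α−1) = 0.403^(0.0258) = 0.976825
δ_res = (-27.352 + 1000) × 0.976825 − 1000 = 950.107 − 1000 = -49.89‰

-49.9‰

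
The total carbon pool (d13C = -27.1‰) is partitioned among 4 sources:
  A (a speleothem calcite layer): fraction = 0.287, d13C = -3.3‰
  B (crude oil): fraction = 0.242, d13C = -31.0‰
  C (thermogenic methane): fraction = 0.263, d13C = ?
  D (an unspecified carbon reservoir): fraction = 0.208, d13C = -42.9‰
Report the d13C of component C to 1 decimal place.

-37.0‰

Isotope mass balance: δ_bulk = Σ fᵢ·δᵢ.
-27.1 = 0.287×(-3.3) + 0.242×(-31.0) + 0.263×δ_C + 0.208×(-42.9)
0.263·δ_C = -27.1 − (-17.372) = -9.728
δ_C = -9.728 / 0.263 = -36.99‰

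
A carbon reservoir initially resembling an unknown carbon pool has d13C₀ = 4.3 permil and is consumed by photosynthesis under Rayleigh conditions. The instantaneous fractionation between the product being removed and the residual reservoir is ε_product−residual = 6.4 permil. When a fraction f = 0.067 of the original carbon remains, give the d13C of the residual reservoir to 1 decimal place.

Rayleigh residual: δ_res = (δ₀ + 1000)·f^(α−1) − 1000
α = ε/1000 + 1 = 1.00640, so α − 1 = 0.00640
f^(α−1) = 0.067^(0.00640) = 0.982849
δ_res = (4.3 + 1000) × 0.982849 − 1000 = 987.075 − 1000 = -12.92 permil

-12.9 permil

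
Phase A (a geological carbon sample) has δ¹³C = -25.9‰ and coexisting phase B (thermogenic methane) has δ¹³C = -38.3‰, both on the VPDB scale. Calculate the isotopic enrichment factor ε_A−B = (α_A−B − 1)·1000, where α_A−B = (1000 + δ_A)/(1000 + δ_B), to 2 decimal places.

12.89‰

α_A−B = (1000 + -25.9) / (1000 + -38.3) = 974.1 / 961.7 = 1.012894
ε_A−B = (1.012894 − 1) × 1000 = 12.894‰
(The approximation ε ≈ δ_A − δ_B would give 12.4‰.)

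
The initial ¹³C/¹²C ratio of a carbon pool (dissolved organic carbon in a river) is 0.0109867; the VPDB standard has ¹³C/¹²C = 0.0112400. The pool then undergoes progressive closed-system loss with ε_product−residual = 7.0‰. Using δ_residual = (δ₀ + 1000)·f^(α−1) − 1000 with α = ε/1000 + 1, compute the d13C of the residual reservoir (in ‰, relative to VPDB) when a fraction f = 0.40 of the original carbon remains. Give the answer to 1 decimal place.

-28.8‰

δ₀ = (0.0109867/0.0112400 − 1)×1000 = (0.977464 − 1)×1000 = -22.536‰
α − 1 = ε/1000 = 0.0070
f^(α−1) = 0.40^(0.0070) = 0.993606
δ_res = (-22.536 + 1000) × 0.993606 − 1000 = 971.215 − 1000 = -28.79‰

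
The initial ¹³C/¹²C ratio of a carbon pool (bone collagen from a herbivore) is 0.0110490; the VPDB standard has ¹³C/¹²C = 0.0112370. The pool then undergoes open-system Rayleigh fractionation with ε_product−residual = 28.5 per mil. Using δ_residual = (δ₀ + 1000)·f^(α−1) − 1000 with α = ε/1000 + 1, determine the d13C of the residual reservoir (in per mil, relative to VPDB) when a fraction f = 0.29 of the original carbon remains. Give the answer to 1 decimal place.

δ₀ = (0.0110490/0.0112370 − 1)×1000 = (0.983270 − 1)×1000 = -16.730 per mil
α − 1 = ε/1000 = 0.0285
f^(α−1) = 0.29^(0.0285) = 0.965336
δ_res = (-16.730 + 1000) × 0.965336 − 1000 = 949.185 − 1000 = -50.81 per mil

-50.8 per mil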